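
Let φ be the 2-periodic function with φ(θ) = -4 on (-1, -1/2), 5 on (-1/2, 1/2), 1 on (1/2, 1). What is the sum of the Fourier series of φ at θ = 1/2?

At θ = 1/2 the one-sided limits are φ(1/2^-) = 5 and φ(1/2^+) = 1.
By Dirichlet's theorem the series converges to their average, [(5) + (1)]/2 = 3.

3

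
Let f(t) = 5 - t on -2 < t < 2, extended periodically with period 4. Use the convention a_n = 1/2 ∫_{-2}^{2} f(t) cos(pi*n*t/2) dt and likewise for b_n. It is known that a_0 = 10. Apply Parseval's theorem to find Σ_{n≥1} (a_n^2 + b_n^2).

Parseval: a_0^2/2 + Σ_{n≥1} (a_n^2+b_n^2) = 1/2 ∫_{-2}^{2} f(t)^2 dt = 158/3.
Subtract a_0^2/2 = 50: Σ (a_n^2+b_n^2) = 8/3.

8/3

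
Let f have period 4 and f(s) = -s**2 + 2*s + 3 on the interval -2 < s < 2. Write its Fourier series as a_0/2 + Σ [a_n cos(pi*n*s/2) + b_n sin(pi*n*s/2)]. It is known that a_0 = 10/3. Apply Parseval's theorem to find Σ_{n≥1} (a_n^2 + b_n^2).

Parseval: a_0^2/2 + Σ_{n≥1} (a_n^2+b_n^2) = 1/2 ∫_{-2}^{2} f(s)^2 ds = 286/15.
Subtract a_0^2/2 = 50/9: Σ (a_n^2+b_n^2) = 608/45.

608/45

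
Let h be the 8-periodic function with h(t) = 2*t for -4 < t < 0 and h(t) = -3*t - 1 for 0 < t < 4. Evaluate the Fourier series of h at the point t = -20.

t = -20 differs from t = -4 by -2 full period(s), and the series is 8-periodic.
At t = -4 the one-sided limits are h(-4^-) = -13 and h(-4^+) = -8.
By Dirichlet's theorem the series converges to their average, [(-13) + (-8)]/2 = -21/2.

-21/2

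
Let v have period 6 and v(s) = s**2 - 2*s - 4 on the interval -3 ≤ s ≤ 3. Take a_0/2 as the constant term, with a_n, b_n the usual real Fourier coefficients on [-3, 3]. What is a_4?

9/(4*pi**2)

a_4 = 1/3 ∫_{-3}^{3} v(s) cos(4*pi*s/3) ds.
Integrating by parts twice (tabular method), an antiderivative of (s**2 - 2*s - 4) cos(4*pi*s/3) is 3*s**2*sin(4*pi*s/3)/(4*pi) - 3*s*sin(4*pi*s/3)/(2*pi) + 9*s*cos(4*pi*s/3)/(8*pi**2) - 3*sin(4*pi*s/3)/pi - 27*sin(4*pi*s/3)/(32*pi**3) - 9*cos(4*pi*s/3)/(8*pi**2); evaluating from -3 to 3: ∫_{-3}^{3} (s**2 - 2*s - 4) cos(4*pi*s/3) ds = (9/(4*pi**2)) - (-9/(2*pi**2)) = 27/(4*pi**2).
Hence a_4 = (1/3)·(27/(4*pi**2)) = 9/(4*pi**2).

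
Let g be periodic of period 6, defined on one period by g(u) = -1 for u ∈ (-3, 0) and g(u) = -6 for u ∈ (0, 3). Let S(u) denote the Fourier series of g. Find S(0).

At u = 0 the one-sided limits are g(0^-) = -1 and g(0^+) = -6.
By Dirichlet's theorem the series converges to their average, [(-1) + (-6)]/2 = -7/2.

-7/2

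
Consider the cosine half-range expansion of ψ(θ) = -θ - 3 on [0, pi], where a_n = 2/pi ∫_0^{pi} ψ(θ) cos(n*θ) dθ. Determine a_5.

a_5 = 2/pi ∫_0^{pi} (-θ - 3) cos(5*θ) dθ.
Integrating by parts (boundary term plus one more integral), an antiderivative of (-θ - 3) cos(5*θ) is -θ*sin(5*θ)/5 - 3*sin(5*θ)/5 - cos(5*θ)/25; evaluating from 0 to pi: ∫_{0}^{pi} (-θ - 3) cos(5*θ) dθ = (1/25) - (-1/25) = 2/25.
Hence a_5 = (2/pi)·(2/25) = 4/(25*pi).

4/(25*pi)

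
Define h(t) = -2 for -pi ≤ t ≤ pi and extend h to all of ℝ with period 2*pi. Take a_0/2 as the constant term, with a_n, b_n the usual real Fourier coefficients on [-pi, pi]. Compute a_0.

-4

a_0 = 1/pi ∫_{-pi}^{pi} h(t) dt = 1/pi · (-4*pi) = -4.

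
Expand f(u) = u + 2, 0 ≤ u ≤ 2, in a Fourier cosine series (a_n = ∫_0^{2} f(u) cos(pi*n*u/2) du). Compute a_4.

a_4 = ∫_0^{2} (u + 2) cos(2*pi*u) du.
Integrating by parts (boundary term plus one more integral), an antiderivative of (u + 2) cos(2*pi*u) is u*sin(2*pi*u)/(2*pi) + sin(2*pi*u)/pi + cos(2*pi*u)/(4*pi**2); evaluating from 0 to 2: ∫_{0}^{2} (u + 2) cos(2*pi*u) du = (1/(4*pi**2)) - (1/(4*pi**2)) = 0.
Hence a_4 = 0.

0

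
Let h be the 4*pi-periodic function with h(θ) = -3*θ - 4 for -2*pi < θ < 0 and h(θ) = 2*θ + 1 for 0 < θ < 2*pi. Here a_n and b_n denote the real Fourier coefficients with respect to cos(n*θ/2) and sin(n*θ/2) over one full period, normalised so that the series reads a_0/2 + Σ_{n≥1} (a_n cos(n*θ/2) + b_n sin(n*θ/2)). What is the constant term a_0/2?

-3/2 + 5*pi/2

a_0 = (1/(2*pi)) ∫_{-2*pi}^{2*pi} h(θ) dθ = (1/(2*pi)) · (2*pi*(-3 + 5*pi)) = -3 + 5*pi.
So the constant term a_0/2 = -3/2 + 5*pi/2.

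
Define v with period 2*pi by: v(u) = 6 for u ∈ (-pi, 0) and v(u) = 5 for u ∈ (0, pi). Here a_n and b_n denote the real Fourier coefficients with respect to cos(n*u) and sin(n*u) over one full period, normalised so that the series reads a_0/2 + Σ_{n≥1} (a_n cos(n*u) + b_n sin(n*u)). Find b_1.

b_1 = 1/pi ∫_{-pi}^{pi} v(u) sin(u) du.
Split the integral at the breakpoints.
Directly, an antiderivative of (6) sin(u) is -6*cos(u); evaluating from -pi to 0: ∫_{-pi}^{0} (6) sin(u) du = (-6) - (6) = -12.
Directly, an antiderivative of (5) sin(u) is -5*cos(u); evaluating from 0 to pi: ∫_{0}^{pi} (5) sin(u) du = (5) - (-5) = 10.
Summing the pieces and multiplying by (1/pi) gives b_1 = -2/pi.

-2/pi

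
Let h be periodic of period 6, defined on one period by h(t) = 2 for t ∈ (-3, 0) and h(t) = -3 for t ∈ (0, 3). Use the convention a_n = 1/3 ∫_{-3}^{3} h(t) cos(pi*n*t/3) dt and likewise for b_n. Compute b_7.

b_7 = 1/3 ∫_{-3}^{3} h(t) sin(7*pi*t/3) dt.
Split the integral at the breakpoints.
Directly, an antiderivative of (2) sin(7*pi*t/3) is -6*cos(7*pi*t/3)/(7*pi); evaluating from -3 to 0: ∫_{-3}^{0} (2) sin(7*pi*t/3) dt = (-6/(7*pi)) - (6/(7*pi)) = -12/(7*pi).
Directly, an antiderivative of (-3) sin(7*pi*t/3) is 9*cos(7*pi*t/3)/(7*pi); evaluating from 0 to 3: ∫_{0}^{3} (-3) sin(7*pi*t/3) dt = (-9/(7*pi)) - (9/(7*pi)) = -18/(7*pi).
Summing the pieces and multiplying by (1/3) gives b_7 = -10/(7*pi).

-10/(7*pi)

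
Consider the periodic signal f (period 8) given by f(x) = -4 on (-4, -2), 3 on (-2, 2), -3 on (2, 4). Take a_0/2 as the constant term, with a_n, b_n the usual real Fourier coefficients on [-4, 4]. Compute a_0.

a_0 = 1/4 ∫_{-4}^{4} f(x) dx = 1/4 · (-2) = -1/2.

-1/2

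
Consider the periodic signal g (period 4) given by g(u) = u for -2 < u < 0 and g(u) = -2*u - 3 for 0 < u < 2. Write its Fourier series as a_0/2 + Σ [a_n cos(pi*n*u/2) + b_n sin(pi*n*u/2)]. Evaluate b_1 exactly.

-8/pi

b_1 = 1/2 ∫_{-2}^{2} g(u) sin(pi*u/2) du.
Split the integral at the breakpoints.
Integrating by parts (boundary term plus one more integral), an antiderivative of (u) sin(pi*u/2) is -2*u*cos(pi*u/2)/pi + 4*sin(pi*u/2)/pi**2; evaluating from -2 to 0: ∫_{-2}^{0} (u) sin(pi*u/2) du = (0) - (-4/pi) = 4/pi.
Integrating by parts (boundary term plus one more integral), an antiderivative of (-2*u - 3) sin(pi*u/2) is 4*u*cos(pi*u/2)/pi - 8*sin(pi*u/2)/pi**2 + 6*cos(pi*u/2)/pi; evaluating from 0 to 2: ∫_{0}^{2} (-2*u - 3) sin(pi*u/2) du = (-14/pi) - (6/pi) = -20/pi.
Summing the pieces and multiplying by (1/2) gives b_1 = -8/pi.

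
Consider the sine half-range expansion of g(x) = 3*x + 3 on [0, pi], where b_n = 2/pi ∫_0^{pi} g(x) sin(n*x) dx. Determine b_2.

-3

b_2 = 2/pi ∫_0^{pi} (3*x + 3) sin(2*x) dx.
Integrating by parts (boundary term plus one more integral), an antiderivative of (3*x + 3) sin(2*x) is -3*x*cos(2*x)/2 + 3*sin(2*x)/4 - 3*cos(2*x)/2; evaluating from 0 to pi: ∫_{0}^{pi} (3*x + 3) sin(2*x) dx = (-3*pi/2 - 3/2) - (-3/2) = -3*pi/2.
Hence b_2 = (2/pi)·(-3*pi/2) = -3.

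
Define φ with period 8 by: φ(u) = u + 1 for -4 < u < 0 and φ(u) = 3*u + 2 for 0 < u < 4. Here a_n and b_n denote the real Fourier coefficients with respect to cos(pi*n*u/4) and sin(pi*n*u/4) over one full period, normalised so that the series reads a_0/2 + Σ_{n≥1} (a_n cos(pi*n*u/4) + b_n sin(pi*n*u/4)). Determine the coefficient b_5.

b_5 = 1/4 ∫_{-4}^{4} φ(u) sin(5*pi*u/4) du.
Split the integral at the breakpoints.
Integrating by parts (boundary term plus one more integral), an antiderivative of (u + 1) sin(5*pi*u/4) is -4*u*cos(5*pi*u/4)/(5*pi) + 16*sin(5*pi*u/4)/(25*pi**2) - 4*cos(5*pi*u/4)/(5*pi); evaluating from -4 to 0: ∫_{-4}^{0} (u + 1) sin(5*pi*u/4) du = (-4/(5*pi)) - (-12/(5*pi)) = 8/(5*pi).
Integrating by parts (boundary term plus one more integral), an antiderivative of (3*u + 2) sin(5*pi*u/4) is -12*u*cos(5*pi*u/4)/(5*pi) + 48*sin(5*pi*u/4)/(25*pi**2) - 8*cos(5*pi*u/4)/(5*pi); evaluating from 0 to 4: ∫_{0}^{4} (3*u + 2) sin(5*pi*u/4) du = (56/(5*pi)) - (-8/(5*pi)) = 64/(5*pi).
Summing the pieces and multiplying by (1/4) gives b_5 = 18/(5*pi).

18/(5*pi)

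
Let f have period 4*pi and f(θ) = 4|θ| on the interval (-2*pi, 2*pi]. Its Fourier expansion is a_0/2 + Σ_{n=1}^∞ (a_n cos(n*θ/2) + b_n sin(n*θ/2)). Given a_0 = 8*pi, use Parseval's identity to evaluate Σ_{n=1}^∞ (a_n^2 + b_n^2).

32*pi**2/3

Parseval: a_0^2/2 + Σ_{n≥1} (a_n^2+b_n^2) = (1/(2*pi)) ∫_{-2*pi}^{2*pi} f(θ)^2 dθ = 128*pi**2/3.
Subtract a_0^2/2 = 32*pi**2: Σ (a_n^2+b_n^2) = 32*pi**2/3.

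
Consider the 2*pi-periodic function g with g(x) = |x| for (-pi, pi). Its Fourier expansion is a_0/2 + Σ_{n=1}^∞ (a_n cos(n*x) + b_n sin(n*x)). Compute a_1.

-4/pi

a_1 = 1/pi ∫_{-pi}^{pi} g(x) cos(x) dx.
g is even and cos(x) is even, so the integrand is even and a_1 = 2/pi ∫_0^{pi} g(x) cos(x) dx.
Integrating by parts (boundary term plus one more integral), an antiderivative of (x) cos(x) is x*sin(x) + cos(x); evaluating from 0 to pi: ∫_{0}^{pi} (x) cos(x) dx = (-1) - (1) = -2.
Hence a_1 = (2/pi)·(-2) = -4/pi.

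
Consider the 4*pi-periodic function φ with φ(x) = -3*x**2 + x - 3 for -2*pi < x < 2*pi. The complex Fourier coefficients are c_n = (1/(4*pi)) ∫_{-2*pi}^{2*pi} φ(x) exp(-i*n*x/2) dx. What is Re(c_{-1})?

Since φ is real-valued, Re(c_{-1}) = (1/(4*pi)) ∫_{-2*pi}^{2*pi} φ(x) cos(-x/2) dx = a_{1}/2.
Integrating by parts twice (tabular method), an antiderivative of (-3*x**2 + x - 3) cos(-x/2) is -6*x**2*sin(x/2) + 2*x*sin(x/2) - 24*x*cos(x/2) + 42*sin(x/2) + 4*cos(x/2); evaluating from -2*pi to 2*pi: ∫_{-2*pi}^{2*pi} (-3*x**2 + x - 3) cos(-x/2) dx = (-4 + 48*pi) - (-48*pi - 4) = 96*pi.
Hence Re(c_{-1}) = (1/(4*pi))·(96*pi) = 24.

24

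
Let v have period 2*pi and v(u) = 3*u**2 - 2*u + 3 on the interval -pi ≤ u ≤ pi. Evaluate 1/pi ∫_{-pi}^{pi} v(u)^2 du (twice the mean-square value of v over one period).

18 + 44*pi**2/3 + 18*pi**4/5

1/pi ∫_{-pi}^{pi} v(u)^2 du = 1/pi · (2*pi*(135 + 110*pi**2 + 27*pi**4)/15) = 18 + 44*pi**2/3 + 18*pi**4/5.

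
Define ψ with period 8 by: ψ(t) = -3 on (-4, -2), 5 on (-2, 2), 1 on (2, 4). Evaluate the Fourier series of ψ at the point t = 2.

3

At t = 2 the one-sided limits are ψ(2^-) = 5 and ψ(2^+) = 1.
By Dirichlet's theorem the series converges to their average, [(5) + (1)]/2 = 3.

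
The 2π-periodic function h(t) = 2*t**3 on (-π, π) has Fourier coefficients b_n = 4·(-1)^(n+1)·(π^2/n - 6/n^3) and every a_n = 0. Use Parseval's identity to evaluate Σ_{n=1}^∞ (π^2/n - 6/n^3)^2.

Parseval: Σ b_n^2 = (1/π) ∫_{-π}^{π} h(t)^2 dt = 8*pi**6/7.
b_n^2 = 16·(π^2/n - 6/n^3)^2, so the sum equals (8*pi**6/7)/16 = pi**6/14.

pi**6/14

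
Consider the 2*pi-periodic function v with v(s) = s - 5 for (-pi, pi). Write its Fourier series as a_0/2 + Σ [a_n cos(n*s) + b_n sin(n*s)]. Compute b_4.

-1/2

b_4 = 1/pi ∫_{-pi}^{pi} v(s) sin(4*s) ds.
Integrating by parts (boundary term plus one more integral), an antiderivative of (s - 5) sin(4*s) is -s*cos(4*s)/4 + sin(4*s)/16 + 5*cos(4*s)/4; evaluating from -pi to pi: ∫_{-pi}^{pi} (s - 5) sin(4*s) ds = (5/4 - pi/4) - (pi/4 + 5/4) = -pi/2.
Hence b_4 = (1/pi)·(-pi/2) = -1/2.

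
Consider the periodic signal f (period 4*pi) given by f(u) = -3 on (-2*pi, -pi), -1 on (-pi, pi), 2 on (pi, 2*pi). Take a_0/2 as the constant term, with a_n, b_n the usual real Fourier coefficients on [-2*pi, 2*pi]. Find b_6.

b_6 = (1/(2*pi)) ∫_{-2*pi}^{2*pi} f(u) sin(3*u) du.
Split the integral at the breakpoints.
Directly, an antiderivative of (-3) sin(3*u) is cos(3*u); evaluating from -2*pi to -pi: ∫_{-2*pi}^{-pi} (-3) sin(3*u) du = (-1) - (1) = -2.
Directly, an antiderivative of (-1) sin(3*u) is cos(3*u)/3; evaluating from -pi to pi: ∫_{-pi}^{pi} (-1) sin(3*u) du = (-1/3) - (-1/3) = 0.
Directly, an antiderivative of (2) sin(3*u) is -2*cos(3*u)/3; evaluating from pi to 2*pi: ∫_{pi}^{2*pi} (2) sin(3*u) du = (-2/3) - (2/3) = -4/3.
Summing the pieces and multiplying by (1/(2*pi)) gives b_6 = -5/(3*pi).

-5/(3*pi)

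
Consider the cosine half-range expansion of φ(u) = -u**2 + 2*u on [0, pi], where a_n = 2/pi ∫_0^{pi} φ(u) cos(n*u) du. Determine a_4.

a_4 = 2/pi ∫_0^{pi} (-u**2 + 2*u) cos(4*u) du.
Integrating by parts twice (tabular method), an antiderivative of (-u**2 + 2*u) cos(4*u) is -u**2*sin(4*u)/4 + u*sin(4*u)/2 - u*cos(4*u)/8 + sin(4*u)/32 + cos(4*u)/8; evaluating from 0 to pi: ∫_{0}^{pi} (-u**2 + 2*u) cos(4*u) du = (1/8 - pi/8) - (1/8) = -pi/8.
Hence a_4 = (2/pi)·(-pi/8) = -1/4.

-1/4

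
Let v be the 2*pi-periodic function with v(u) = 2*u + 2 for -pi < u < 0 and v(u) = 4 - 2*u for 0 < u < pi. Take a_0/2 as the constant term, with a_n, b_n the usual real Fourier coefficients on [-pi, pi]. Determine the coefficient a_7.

8/(49*pi)

a_7 = 1/pi ∫_{-pi}^{pi} v(u) cos(7*u) du.
Split the integral at the breakpoints.
Integrating by parts (boundary term plus one more integral), an antiderivative of (2*u + 2) cos(7*u) is 2*u*sin(7*u)/7 + 2*sin(7*u)/7 + 2*cos(7*u)/49; evaluating from -pi to 0: ∫_{-pi}^{0} (2*u + 2) cos(7*u) du = (2/49) - (-2/49) = 4/49.
Integrating by parts (boundary term plus one more integral), an antiderivative of (4 - 2*u) cos(7*u) is -2*u*sin(7*u)/7 + 4*sin(7*u)/7 - 2*cos(7*u)/49; evaluating from 0 to pi: ∫_{0}^{pi} (4 - 2*u) cos(7*u) du = (2/49) - (-2/49) = 4/49.
Summing the pieces and multiplying by (1/pi) gives a_7 = 8/(49*pi).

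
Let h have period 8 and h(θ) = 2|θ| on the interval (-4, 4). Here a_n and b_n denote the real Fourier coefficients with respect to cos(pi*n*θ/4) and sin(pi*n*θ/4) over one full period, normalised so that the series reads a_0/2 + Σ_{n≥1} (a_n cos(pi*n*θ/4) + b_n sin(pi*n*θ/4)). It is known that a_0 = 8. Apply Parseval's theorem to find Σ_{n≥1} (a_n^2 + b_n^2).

32/3

Parseval: a_0^2/2 + Σ_{n≥1} (a_n^2+b_n^2) = 1/4 ∫_{-4}^{4} h(θ)^2 dθ = 128/3.
Subtract a_0^2/2 = 32: Σ (a_n^2+b_n^2) = 32/3.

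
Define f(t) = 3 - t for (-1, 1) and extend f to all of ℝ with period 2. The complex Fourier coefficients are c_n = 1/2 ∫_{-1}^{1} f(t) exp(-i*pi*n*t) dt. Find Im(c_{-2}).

1/(2*pi)

Since f is real-valued, Im(c_{-2}) = -1/2 ∫_{-1}^{1} f(t) sin(-2*pi*t) dt = b_{2}/2.
Integrating by parts (boundary term plus one more integral), an antiderivative of (3 - t) sin(-2*pi*t) is -t*cos(2*pi*t)/(2*pi) + sin(2*pi*t)/(4*pi**2) + 3*cos(2*pi*t)/(2*pi); evaluating from -1 to 1: ∫_{-1}^{1} (3 - t) sin(-2*pi*t) dt = (1/pi) - (2/pi) = -1/pi.
Hence Im(c_{-2}) = (-1/2)·(-1/pi) = 1/(2*pi).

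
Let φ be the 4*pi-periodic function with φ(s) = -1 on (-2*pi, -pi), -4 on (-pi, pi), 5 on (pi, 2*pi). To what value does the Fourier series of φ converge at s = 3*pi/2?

φ is continuous at s = 3*pi/2 with value 5, so the series converges to 5 there.

5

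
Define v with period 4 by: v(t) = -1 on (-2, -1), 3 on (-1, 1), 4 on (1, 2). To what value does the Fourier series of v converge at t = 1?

At t = 1 the one-sided limits are v(1^-) = 3 and v(1^+) = 4.
By Dirichlet's theorem the series converges to their average, [(3) + (4)]/2 = 7/2.

7/2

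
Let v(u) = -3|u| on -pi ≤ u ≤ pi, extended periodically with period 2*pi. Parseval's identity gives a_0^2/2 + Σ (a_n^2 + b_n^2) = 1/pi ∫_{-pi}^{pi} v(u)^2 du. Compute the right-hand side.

6*pi**2

1/pi ∫_{-pi}^{pi} v(u)^2 du = 1/pi · (6*pi**3) = 6*pi**2.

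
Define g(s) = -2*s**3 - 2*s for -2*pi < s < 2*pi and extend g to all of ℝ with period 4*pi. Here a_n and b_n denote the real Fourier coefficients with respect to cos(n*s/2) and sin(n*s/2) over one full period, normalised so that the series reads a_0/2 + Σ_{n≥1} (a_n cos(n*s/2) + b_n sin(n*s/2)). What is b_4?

b_4 = (1/(2*pi)) ∫_{-2*pi}^{2*pi} g(s) sin(2*s) ds.
g is odd and sin(2*s) is odd, so the integrand is even and b_4 = 1/pi ∫_0^{2*pi} g(s) sin(2*s) ds.
Integrating by parts three times (tabular method), an antiderivative of (-2*s**3 - 2*s) sin(2*s) is s**3*cos(2*s) - 3*s**2*sin(2*s)/2 - s*cos(2*s)/2 + sin(2*s)/4; evaluating from 0 to 2*pi: ∫_{0}^{2*pi} (-2*s**3 - 2*s) sin(2*s) ds = (-pi + 8*pi**3) - (0) = -pi + 8*pi**3.
Hence b_4 = (1/pi)·(-pi + 8*pi**3) = -1 + 8*pi**2.

-1 + 8*pi**2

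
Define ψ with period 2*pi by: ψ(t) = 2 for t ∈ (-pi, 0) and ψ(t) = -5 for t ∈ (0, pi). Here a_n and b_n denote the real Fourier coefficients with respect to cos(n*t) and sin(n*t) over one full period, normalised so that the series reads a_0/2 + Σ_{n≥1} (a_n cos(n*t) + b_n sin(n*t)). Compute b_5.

b_5 = 1/pi ∫_{-pi}^{pi} ψ(t) sin(5*t) dt.
Split the integral at the breakpoints.
Directly, an antiderivative of (2) sin(5*t) is -2*cos(5*t)/5; evaluating from -pi to 0: ∫_{-pi}^{0} (2) sin(5*t) dt = (-2/5) - (2/5) = -4/5.
Directly, an antiderivative of (-5) sin(5*t) is cos(5*t); evaluating from 0 to pi: ∫_{0}^{pi} (-5) sin(5*t) dt = (-1) - (1) = -2.
Summing the pieces and multiplying by (1/pi) gives b_5 = -14/(5*pi).

-14/(5*pi)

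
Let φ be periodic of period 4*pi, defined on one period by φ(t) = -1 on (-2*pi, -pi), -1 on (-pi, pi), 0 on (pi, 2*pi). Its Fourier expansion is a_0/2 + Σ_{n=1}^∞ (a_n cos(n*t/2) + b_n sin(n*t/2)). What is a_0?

a_0 = (1/(2*pi)) ∫_{-2*pi}^{2*pi} φ(t) dt = (1/(2*pi)) · (-3*pi) = -3/2.

-3/2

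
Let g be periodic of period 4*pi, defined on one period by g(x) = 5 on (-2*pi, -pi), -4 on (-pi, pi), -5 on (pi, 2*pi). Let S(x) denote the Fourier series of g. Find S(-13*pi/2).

x = -13*pi/2 differs from x = 3*pi/2 by -2 full period(s), and the series is 4*pi-periodic.
g is continuous at x = 3*pi/2 with value -5, so the series converges to -5 there.

-5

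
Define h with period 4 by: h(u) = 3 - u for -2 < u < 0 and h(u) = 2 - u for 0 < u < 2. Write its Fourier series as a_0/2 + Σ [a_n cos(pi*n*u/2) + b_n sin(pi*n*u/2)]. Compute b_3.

-2/pi

b_3 = 1/2 ∫_{-2}^{2} h(u) sin(3*pi*u/2) du.
Split the integral at the breakpoints.
Integrating by parts (boundary term plus one more integral), an antiderivative of (3 - u) sin(3*pi*u/2) is 2*u*cos(3*pi*u/2)/(3*pi) - 4*sin(3*pi*u/2)/(9*pi**2) - 2*cos(3*pi*u/2)/pi; evaluating from -2 to 0: ∫_{-2}^{0} (3 - u) sin(3*pi*u/2) du = (-2/pi) - (10/(3*pi)) = -16/(3*pi).
Integrating by parts (boundary term plus one more integral), an antiderivative of (2 - u) sin(3*pi*u/2) is 2*u*cos(3*pi*u/2)/(3*pi) - 4*sin(3*pi*u/2)/(9*pi**2) - 4*cos(3*pi*u/2)/(3*pi); evaluating from 0 to 2: ∫_{0}^{2} (2 - u) sin(3*pi*u/2) du = (0) - (-4/(3*pi)) = 4/(3*pi).
Summing the pieces and multiplying by (1/2) gives b_3 = -2/pi.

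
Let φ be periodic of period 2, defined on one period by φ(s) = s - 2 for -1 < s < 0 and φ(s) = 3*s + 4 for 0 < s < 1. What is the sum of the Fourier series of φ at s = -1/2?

-5/2

φ is continuous at s = -1/2 with value -5/2, so the series converges to -5/2 there.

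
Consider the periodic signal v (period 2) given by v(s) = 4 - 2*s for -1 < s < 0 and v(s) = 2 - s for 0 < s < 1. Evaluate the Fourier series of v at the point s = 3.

7/2

s = 3 differs from s = -1 by 2 full period(s), and the series is 2-periodic.
At s = -1 the one-sided limits are v(-1^-) = 1 and v(-1^+) = 6.
By Dirichlet's theorem the series converges to their average, [(1) + (6)]/2 = 7/2.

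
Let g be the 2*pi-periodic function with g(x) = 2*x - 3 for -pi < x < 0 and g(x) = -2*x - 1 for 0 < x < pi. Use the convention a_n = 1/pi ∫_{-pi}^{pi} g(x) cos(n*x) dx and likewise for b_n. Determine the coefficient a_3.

8/(9*pi)

a_3 = 1/pi ∫_{-pi}^{pi} g(x) cos(3*x) dx.
Split the integral at the breakpoints.
Integrating by parts (boundary term plus one more integral), an antiderivative of (2*x - 3) cos(3*x) is 2*x*sin(3*x)/3 - sin(3*x) + 2*cos(3*x)/9; evaluating from -pi to 0: ∫_{-pi}^{0} (2*x - 3) cos(3*x) dx = (2/9) - (-2/9) = 4/9.
Integrating by parts (boundary term plus one more integral), an antiderivative of (-2*x - 1) cos(3*x) is -2*x*sin(3*x)/3 - sin(3*x)/3 - 2*cos(3*x)/9; evaluating from 0 to pi: ∫_{0}^{pi} (-2*x - 1) cos(3*x) dx = (2/9) - (-2/9) = 4/9.
Summing the pieces and multiplying by (1/pi) gives a_3 = 8/(9*pi).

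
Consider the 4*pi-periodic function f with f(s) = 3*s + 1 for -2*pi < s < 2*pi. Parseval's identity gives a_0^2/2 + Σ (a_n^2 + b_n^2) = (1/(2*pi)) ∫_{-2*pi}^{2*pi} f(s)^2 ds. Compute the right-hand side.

2 + 24*pi**2

(1/(2*pi)) ∫_{-2*pi}^{2*pi} f(s)^2 ds = (1/(2*pi)) · (4*pi + 48*pi**3) = 2 + 24*pi**2.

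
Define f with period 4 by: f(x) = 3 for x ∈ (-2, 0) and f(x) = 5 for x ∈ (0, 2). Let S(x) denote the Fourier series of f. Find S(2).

4

At x = 2 the one-sided limits are f(2^-) = 5 and f(2^+) = 3.
By Dirichlet's theorem the series converges to their average, [(5) + (3)]/2 = 4.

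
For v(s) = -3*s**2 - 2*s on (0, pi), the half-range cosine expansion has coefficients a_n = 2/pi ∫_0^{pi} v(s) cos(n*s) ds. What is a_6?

a_6 = 2/pi ∫_0^{pi} (-3*s**2 - 2*s) cos(6*s) ds.
Integrating by parts twice (tabular method), an antiderivative of (-3*s**2 - 2*s) cos(6*s) is -s**2*sin(6*s)/2 - s*sin(6*s)/3 - s*cos(6*s)/6 + sin(6*s)/36 - cos(6*s)/18; evaluating from 0 to pi: ∫_{0}^{pi} (-3*s**2 - 2*s) cos(6*s) ds = (-pi/6 - 1/18) - (-1/18) = -pi/6.
Hence a_6 = (2/pi)·(-pi/6) = -1/3.

-1/3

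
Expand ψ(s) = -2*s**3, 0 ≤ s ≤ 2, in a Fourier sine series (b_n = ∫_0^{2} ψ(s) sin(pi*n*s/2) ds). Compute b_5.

b_5 = ∫_0^{2} (-2*s**3) sin(5*pi*s/2) ds.
Integrating by parts three times (tabular method), an antiderivative of (-2*s**3) sin(5*pi*s/2) is 4*s**3*cos(5*pi*s/2)/(5*pi) - 24*s**2*sin(5*pi*s/2)/(25*pi**2) - 96*s*cos(5*pi*s/2)/(125*pi**3) + 192*sin(5*pi*s/2)/(625*pi**4); evaluating from 0 to 2: ∫_{0}^{2} (-2*s**3) sin(5*pi*s/2) ds = (32*(6 - 25*pi**2)/(125*pi**3)) - (0) = 32*(6 - 25*pi**2)/(125*pi**3).
Hence b_5 = 32*(6 - 25*pi**2)/(125*pi**3).

32*(6 - 25*pi**2)/(125*pi**3)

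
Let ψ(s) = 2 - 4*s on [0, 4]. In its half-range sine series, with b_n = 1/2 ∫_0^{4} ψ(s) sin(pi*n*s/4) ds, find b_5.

b_5 = 1/2 ∫_0^{4} (2 - 4*s) sin(5*pi*s/4) ds.
Integrating by parts (boundary term plus one more integral), an antiderivative of (2 - 4*s) sin(5*pi*s/4) is 16*s*cos(5*pi*s/4)/(5*pi) - 64*sin(5*pi*s/4)/(25*pi**2) - 8*cos(5*pi*s/4)/(5*pi); evaluating from 0 to 4: ∫_{0}^{4} (2 - 4*s) sin(5*pi*s/4) ds = (-56/(5*pi)) - (-8/(5*pi)) = -48/(5*pi).
Hence b_5 = (1/2)·(-48/(5*pi)) = -24/(5*pi).

-24/(5*pi)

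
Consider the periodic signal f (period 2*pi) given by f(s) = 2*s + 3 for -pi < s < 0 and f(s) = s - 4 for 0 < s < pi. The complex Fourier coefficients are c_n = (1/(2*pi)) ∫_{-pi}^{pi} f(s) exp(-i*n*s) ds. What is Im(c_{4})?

3/8

Since f is real-valued, Im(c_{4}) = -(1/(2*pi)) ∫_{-pi}^{pi} f(s) sin(4*s) ds = -b_{4}/2.
Split the integral at the breakpoints.
Integrating by parts (boundary term plus one more integral), an antiderivative of (2*s + 3) sin(4*s) is -s*cos(4*s)/2 + sin(4*s)/8 - 3*cos(4*s)/4; evaluating from -pi to 0: ∫_{-pi}^{0} (2*s + 3) sin(4*s) ds = (-3/4) - (-3/4 + pi/2) = -pi/2.
Integrating by parts (boundary term plus one more integral), an antiderivative of (s - 4) sin(4*s) is -s*cos(4*s)/4 + sin(4*s)/16 + cos(4*s); evaluating from 0 to pi: ∫_{0}^{pi} (s - 4) sin(4*s) ds = (1 - pi/4) - (1) = -pi/4.
So ∫_{-pi}^{pi} f(s) sin(4*s) ds = -3*pi/4.
Hence Im(c_{4}) = (-1/(2*pi))·(-3*pi/4) = 3/8.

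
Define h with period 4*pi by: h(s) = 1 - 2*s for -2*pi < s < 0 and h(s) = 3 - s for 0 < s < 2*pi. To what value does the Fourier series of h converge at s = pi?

h is continuous at s = pi with value 3 - pi, so the series converges to 3 - pi there.

3 - pi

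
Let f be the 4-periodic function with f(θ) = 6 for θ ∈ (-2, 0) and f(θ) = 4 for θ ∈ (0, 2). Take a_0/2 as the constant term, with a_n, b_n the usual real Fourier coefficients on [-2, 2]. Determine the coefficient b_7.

-4/(7*pi)

b_7 = 1/2 ∫_{-2}^{2} f(θ) sin(7*pi*θ/2) dθ.
Split the integral at the breakpoints.
Directly, an antiderivative of (6) sin(7*pi*θ/2) is -12*cos(7*pi*θ/2)/(7*pi); evaluating from -2 to 0: ∫_{-2}^{0} (6) sin(7*pi*θ/2) dθ = (-12/(7*pi)) - (12/(7*pi)) = -24/(7*pi).
Directly, an antiderivative of (4) sin(7*pi*θ/2) is -8*cos(7*pi*θ/2)/(7*pi); evaluating from 0 to 2: ∫_{0}^{2} (4) sin(7*pi*θ/2) dθ = (8/(7*pi)) - (-8/(7*pi)) = 16/(7*pi).
Summing the pieces and multiplying by (1/2) gives b_7 = -4/(7*pi).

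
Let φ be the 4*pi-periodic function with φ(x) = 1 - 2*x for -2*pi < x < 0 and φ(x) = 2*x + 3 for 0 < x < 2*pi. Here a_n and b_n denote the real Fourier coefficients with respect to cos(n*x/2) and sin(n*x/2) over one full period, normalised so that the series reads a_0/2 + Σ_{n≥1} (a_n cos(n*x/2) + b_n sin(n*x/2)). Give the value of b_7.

b_7 = (1/(2*pi)) ∫_{-2*pi}^{2*pi} φ(x) sin(7*x/2) dx.
Split the integral at the breakpoints.
Integrating by parts (boundary term plus one more integral), an antiderivative of (1 - 2*x) sin(7*x/2) is 4*x*cos(7*x/2)/7 - 8*sin(7*x/2)/49 - 2*cos(7*x/2)/7; evaluating from -2*pi to 0: ∫_{-2*pi}^{0} (1 - 2*x) sin(7*x/2) dx = (-2/7) - (2/7 + 8*pi/7) = -8*pi/7 - 4/7.
Integrating by parts (boundary term plus one more integral), an antiderivative of (2*x + 3) sin(7*x/2) is -4*x*cos(7*x/2)/7 + 8*sin(7*x/2)/49 - 6*cos(7*x/2)/7; evaluating from 0 to 2*pi: ∫_{0}^{2*pi} (2*x + 3) sin(7*x/2) dx = (6/7 + 8*pi/7) - (-6/7) = 12/7 + 8*pi/7.
Summing the pieces and multiplying by (1/(2*pi)) gives b_7 = 4/(7*pi).

4/(7*pi)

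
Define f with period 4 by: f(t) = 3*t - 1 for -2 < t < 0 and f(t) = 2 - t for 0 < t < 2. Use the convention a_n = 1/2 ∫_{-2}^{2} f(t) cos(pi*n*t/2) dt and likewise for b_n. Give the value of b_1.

b_1 = 1/2 ∫_{-2}^{2} f(t) sin(pi*t/2) dt.
Split the integral at the breakpoints.
Integrating by parts (boundary term plus one more integral), an antiderivative of (3*t - 1) sin(pi*t/2) is -6*t*cos(pi*t/2)/pi + 12*sin(pi*t/2)/pi**2 + 2*cos(pi*t/2)/pi; evaluating from -2 to 0: ∫_{-2}^{0} (3*t - 1) sin(pi*t/2) dt = (2/pi) - (-14/pi) = 16/pi.
Integrating by parts (boundary term plus one more integral), an antiderivative of (2 - t) sin(pi*t/2) is 2*t*cos(pi*t/2)/pi - 4*sin(pi*t/2)/pi**2 - 4*cos(pi*t/2)/pi; evaluating from 0 to 2: ∫_{0}^{2} (2 - t) sin(pi*t/2) dt = (0) - (-4/pi) = 4/pi.
Summing the pieces and multiplying by (1/2) gives b_1 = 10/pi.

10/pi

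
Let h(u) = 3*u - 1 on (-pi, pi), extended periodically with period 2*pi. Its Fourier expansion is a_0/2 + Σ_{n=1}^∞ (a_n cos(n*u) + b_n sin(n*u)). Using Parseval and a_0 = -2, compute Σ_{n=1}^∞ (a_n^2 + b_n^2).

6*pi**2

Parseval: a_0^2/2 + Σ_{n≥1} (a_n^2+b_n^2) = 1/pi ∫_{-pi}^{pi} h(u)^2 du = 2 + 6*pi**2.
Subtract a_0^2/2 = 2: Σ (a_n^2+b_n^2) = 6*pi**2.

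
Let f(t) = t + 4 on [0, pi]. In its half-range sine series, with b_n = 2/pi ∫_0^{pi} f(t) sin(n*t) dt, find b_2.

-1

b_2 = 2/pi ∫_0^{pi} (t + 4) sin(2*t) dt.
Integrating by parts (boundary term plus one more integral), an antiderivative of (t + 4) sin(2*t) is -t*cos(2*t)/2 + sin(2*t)/4 - 2*cos(2*t); evaluating from 0 to pi: ∫_{0}^{pi} (t + 4) sin(2*t) dt = (-2 - pi/2) - (-2) = -pi/2.
Hence b_2 = (2/pi)·(-pi/2) = -1.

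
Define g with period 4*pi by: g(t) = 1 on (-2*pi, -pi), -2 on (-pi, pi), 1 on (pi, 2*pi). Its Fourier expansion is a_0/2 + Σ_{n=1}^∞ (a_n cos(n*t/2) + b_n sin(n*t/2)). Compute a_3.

2/pi

a_3 = (1/(2*pi)) ∫_{-2*pi}^{2*pi} g(t) cos(3*t/2) dt.
g is even and cos(3*t/2) is even, so the integrand is even and a_3 = 1/pi ∫_0^{2*pi} g(t) cos(3*t/2) dt.
Split the integral at the breakpoints.
Directly, an antiderivative of (-2) cos(3*t/2) is -4*sin(3*t/2)/3; evaluating from 0 to pi: ∫_{0}^{pi} (-2) cos(3*t/2) dt = (4/3) - (0) = 4/3.
Directly, an antiderivative of (1) cos(3*t/2) is 2*sin(3*t/2)/3; evaluating from pi to 2*pi: ∫_{pi}^{2*pi} (1) cos(3*t/2) dt = (0) - (-2/3) = 2/3.
Summing the pieces and multiplying by (1/pi) gives a_3 = 2/pi.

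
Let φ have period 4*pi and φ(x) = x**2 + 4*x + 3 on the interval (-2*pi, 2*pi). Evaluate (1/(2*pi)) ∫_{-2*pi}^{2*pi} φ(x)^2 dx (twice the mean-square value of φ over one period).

18 + 176*pi**2/3 + 32*pi**4/5

(1/(2*pi)) ∫_{-2*pi}^{2*pi} φ(x)^2 dx = (1/(2*pi)) · (4*pi*(135 + 440*pi**2 + 48*pi**4)/15) = 18 + 176*pi**2/3 + 32*pi**4/5.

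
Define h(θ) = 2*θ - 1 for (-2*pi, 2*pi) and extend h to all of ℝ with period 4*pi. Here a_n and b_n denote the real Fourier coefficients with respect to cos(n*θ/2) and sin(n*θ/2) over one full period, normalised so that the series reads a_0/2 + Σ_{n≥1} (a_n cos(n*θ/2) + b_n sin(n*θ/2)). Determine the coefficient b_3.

8/3

b_3 = (1/(2*pi)) ∫_{-2*pi}^{2*pi} h(θ) sin(3*θ/2) dθ.
Integrating by parts (boundary term plus one more integral), an antiderivative of (2*θ - 1) sin(3*θ/2) is -4*θ*cos(3*θ/2)/3 + 8*sin(3*θ/2)/9 + 2*cos(3*θ/2)/3; evaluating from -2*pi to 2*pi: ∫_{-2*pi}^{2*pi} (2*θ - 1) sin(3*θ/2) dθ = (-2/3 + 8*pi/3) - (-8*pi/3 - 2/3) = 16*pi/3.
Hence b_3 = (1/(2*pi))·(16*pi/3) = 8/3.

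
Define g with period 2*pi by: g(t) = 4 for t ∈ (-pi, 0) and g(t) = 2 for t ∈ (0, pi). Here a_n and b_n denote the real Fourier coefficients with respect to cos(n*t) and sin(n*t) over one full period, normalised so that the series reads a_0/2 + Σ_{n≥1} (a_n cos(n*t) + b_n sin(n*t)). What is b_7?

b_7 = 1/pi ∫_{-pi}^{pi} g(t) sin(7*t) dt.
Split the integral at the breakpoints.
Directly, an antiderivative of (4) sin(7*t) is -4*cos(7*t)/7; evaluating from -pi to 0: ∫_{-pi}^{0} (4) sin(7*t) dt = (-4/7) - (4/7) = -8/7.
Directly, an antiderivative of (2) sin(7*t) is -2*cos(7*t)/7; evaluating from 0 to pi: ∫_{0}^{pi} (2) sin(7*t) dt = (2/7) - (-2/7) = 4/7.
Summing the pieces and multiplying by (1/pi) gives b_7 = -4/(7*pi).

-4/(7*pi)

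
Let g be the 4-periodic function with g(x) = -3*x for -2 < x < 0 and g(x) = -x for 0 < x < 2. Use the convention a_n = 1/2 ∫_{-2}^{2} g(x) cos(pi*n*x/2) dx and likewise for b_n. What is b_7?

b_7 = 1/2 ∫_{-2}^{2} g(x) sin(7*pi*x/2) dx.
Split the integral at the breakpoints.
Integrating by parts (boundary term plus one more integral), an antiderivative of (-3*x) sin(7*pi*x/2) is 6*x*cos(7*pi*x/2)/(7*pi) - 12*sin(7*pi*x/2)/(49*pi**2); evaluating from -2 to 0: ∫_{-2}^{0} (-3*x) sin(7*pi*x/2) dx = (0) - (12/(7*pi)) = -12/(7*pi).
Integrating by parts (boundary term plus one more integral), an antiderivative of (-x) sin(7*pi*x/2) is 2*x*cos(7*pi*x/2)/(7*pi) - 4*sin(7*pi*x/2)/(49*pi**2); evaluating from 0 to 2: ∫_{0}^{2} (-x) sin(7*pi*x/2) dx = (-4/(7*pi)) - (0) = -4/(7*pi).
Summing the pieces and multiplying by (1/2) gives b_7 = -8/(7*pi).

-8/(7*pi)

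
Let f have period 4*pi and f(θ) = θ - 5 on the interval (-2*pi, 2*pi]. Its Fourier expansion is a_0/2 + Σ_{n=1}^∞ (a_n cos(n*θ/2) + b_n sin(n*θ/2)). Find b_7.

4/7

b_7 = (1/(2*pi)) ∫_{-2*pi}^{2*pi} f(θ) sin(7*θ/2) dθ.
Integrating by parts (boundary term plus one more integral), an antiderivative of (θ - 5) sin(7*θ/2) is -2*θ*cos(7*θ/2)/7 + 4*sin(7*θ/2)/49 + 10*cos(7*θ/2)/7; evaluating from -2*pi to 2*pi: ∫_{-2*pi}^{2*pi} (θ - 5) sin(7*θ/2) dθ = (-10/7 + 4*pi/7) - (-4*pi/7 - 10/7) = 8*pi/7.
Hence b_7 = (1/(2*pi))·(8*pi/7) = 4/7.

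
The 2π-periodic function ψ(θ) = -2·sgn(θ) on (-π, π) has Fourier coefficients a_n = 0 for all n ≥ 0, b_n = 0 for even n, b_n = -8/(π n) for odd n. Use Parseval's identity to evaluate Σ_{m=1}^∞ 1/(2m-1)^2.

Parseval: Σ b_n^2 = (1/π) ∫_{-π}^{π} ψ(θ)^2 dθ = 8.
Only odd n contribute, with b_n^2 = 64/(π^2 n^2), so Σ_{m≥1} 1/(2m-1)^2 = π^2·(8)/64 = pi**2/8.

pi**2/8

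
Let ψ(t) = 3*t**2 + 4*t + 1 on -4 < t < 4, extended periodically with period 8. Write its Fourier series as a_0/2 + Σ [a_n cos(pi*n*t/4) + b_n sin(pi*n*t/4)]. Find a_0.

34

a_0 = 1/4 ∫_{-4}^{4} ψ(t) dt = 1/4 · (136) = 34.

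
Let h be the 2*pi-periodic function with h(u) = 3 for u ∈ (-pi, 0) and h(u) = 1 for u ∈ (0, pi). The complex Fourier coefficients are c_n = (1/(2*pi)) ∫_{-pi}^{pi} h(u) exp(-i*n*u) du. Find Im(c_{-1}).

-2/pi

Since h is real-valued, Im(c_{-1}) = -(1/(2*pi)) ∫_{-pi}^{pi} h(u) sin(-u) du = b_{1}/2.
Split the integral at the breakpoints.
Directly, an antiderivative of (3) sin(-u) is 3*cos(u); evaluating from -pi to 0: ∫_{-pi}^{0} (3) sin(-u) du = (3) - (-3) = 6.
Directly, an antiderivative of (1) sin(-u) is cos(u); evaluating from 0 to pi: ∫_{0}^{pi} (1) sin(-u) du = (-1) - (1) = -2.
So ∫_{-pi}^{pi} h(u) sin(-u) du = 4.
Hence Im(c_{-1}) = (-1/(2*pi))·(4) = -2/pi.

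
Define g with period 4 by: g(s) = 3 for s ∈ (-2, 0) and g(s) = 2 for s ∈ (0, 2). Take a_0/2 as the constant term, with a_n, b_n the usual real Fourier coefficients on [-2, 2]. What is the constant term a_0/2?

a_0 = 1/2 ∫_{-2}^{2} g(s) ds = 1/2 · (10) = 5.
So the constant term a_0/2 = 5/2.

5/2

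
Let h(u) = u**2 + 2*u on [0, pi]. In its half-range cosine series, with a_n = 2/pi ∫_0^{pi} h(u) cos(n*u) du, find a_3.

a_3 = 2/pi ∫_0^{pi} (u**2 + 2*u) cos(3*u) du.
Integrating by parts twice (tabular method), an antiderivative of (u**2 + 2*u) cos(3*u) is u**2*sin(3*u)/3 + 2*u*sin(3*u)/3 + 2*u*cos(3*u)/9 - 2*sin(3*u)/27 + 2*cos(3*u)/9; evaluating from 0 to pi: ∫_{0}^{pi} (u**2 + 2*u) cos(3*u) du = (-2*pi/9 - 2/9) - (2/9) = -2*pi/9 - 4/9.
Hence a_3 = (2/pi)·(-2*pi/9 - 4/9) = 4*(-pi - 2)/(9*pi).

4*(-pi - 2)/(9*pi)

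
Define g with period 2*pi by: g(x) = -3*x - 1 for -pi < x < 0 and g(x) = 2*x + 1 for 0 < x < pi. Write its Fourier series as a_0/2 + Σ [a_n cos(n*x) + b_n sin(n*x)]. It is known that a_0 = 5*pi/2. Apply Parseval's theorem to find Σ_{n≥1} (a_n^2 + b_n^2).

-pi + 2 + 29*pi**2/24

Parseval: a_0^2/2 + Σ_{n≥1} (a_n^2+b_n^2) = 1/pi ∫_{-pi}^{pi} g(x)^2 dx = -pi + 2 + 13*pi**2/3.
Subtract a_0^2/2 = 25*pi**2/8: Σ (a_n^2+b_n^2) = -pi + 2 + 29*pi**2/24.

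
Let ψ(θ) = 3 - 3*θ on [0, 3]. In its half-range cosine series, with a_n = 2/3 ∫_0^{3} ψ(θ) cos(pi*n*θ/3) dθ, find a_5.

36/(25*pi**2)

a_5 = 2/3 ∫_0^{3} (3 - 3*θ) cos(5*pi*θ/3) dθ.
Integrating by parts (boundary term plus one more integral), an antiderivative of (3 - 3*θ) cos(5*pi*θ/3) is -9*θ*sin(5*pi*θ/3)/(5*pi) + 9*sin(5*pi*θ/3)/(5*pi) - 27*cos(5*pi*θ/3)/(25*pi**2); evaluating from 0 to 3: ∫_{0}^{3} (3 - 3*θ) cos(5*pi*θ/3) dθ = (27/(25*pi**2)) - (-27/(25*pi**2)) = 54/(25*pi**2).
Hence a_5 = (2/3)·(54/(25*pi**2)) = 36/(25*pi**2).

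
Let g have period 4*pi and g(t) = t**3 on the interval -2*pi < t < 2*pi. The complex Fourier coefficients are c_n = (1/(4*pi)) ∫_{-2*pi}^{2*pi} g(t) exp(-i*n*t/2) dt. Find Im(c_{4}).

-3/4 + 2*pi**2

Since g is real-valued, Im(c_{4}) = -(1/(4*pi)) ∫_{-2*pi}^{2*pi} g(t) sin(2*t) dt = -b_{4}/2.
g is odd and sin(2*t) is odd, so the integrand is even: ∫_{-2*pi}^{2*pi} g(t) sin(2*t) dt = 2∫_0^{2*pi} g(t) sin(2*t) dt.
Integrating by parts three times (tabular method), an antiderivative of (t**3) sin(2*t) is -t**3*cos(2*t)/2 + 3*t**2*sin(2*t)/4 + 3*t*cos(2*t)/4 - 3*sin(2*t)/8; evaluating from 0 to 2*pi: ∫_{0}^{2*pi} (t**3) sin(2*t) dt = (pi*(3 - 8*pi**2)/2) - (0) = pi*(3 - 8*pi**2)/2.
So ∫_{-2*pi}^{2*pi} g(t) sin(2*t) dt = pi*(3 - 8*pi**2).
Hence Im(c_{4}) = (-1/(4*pi))·(pi*(3 - 8*pi**2)) = -3/4 + 2*pi**2.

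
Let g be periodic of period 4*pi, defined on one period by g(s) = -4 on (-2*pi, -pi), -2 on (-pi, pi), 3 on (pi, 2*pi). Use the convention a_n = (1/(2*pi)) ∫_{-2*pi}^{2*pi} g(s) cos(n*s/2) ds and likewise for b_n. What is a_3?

1/pi

a_3 = (1/(2*pi)) ∫_{-2*pi}^{2*pi} g(s) cos(3*s/2) ds.
Split the integral at the breakpoints.
Directly, an antiderivative of (-4) cos(3*s/2) is -8*sin(3*s/2)/3; evaluating from -2*pi to -pi: ∫_{-2*pi}^{-pi} (-4) cos(3*s/2) ds = (-8/3) - (0) = -8/3.
Directly, an antiderivative of (-2) cos(3*s/2) is -4*sin(3*s/2)/3; evaluating from -pi to pi: ∫_{-pi}^{pi} (-2) cos(3*s/2) ds = (4/3) - (-4/3) = 8/3.
Directly, an antiderivative of (3) cos(3*s/2) is 2*sin(3*s/2); evaluating from pi to 2*pi: ∫_{pi}^{2*pi} (3) cos(3*s/2) ds = (0) - (-2) = 2.
Summing the pieces and multiplying by (1/(2*pi)) gives a_3 = 1/pi.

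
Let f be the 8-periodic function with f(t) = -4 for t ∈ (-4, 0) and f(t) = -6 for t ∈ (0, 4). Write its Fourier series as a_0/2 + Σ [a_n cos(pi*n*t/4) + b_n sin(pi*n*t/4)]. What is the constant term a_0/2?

-5

a_0 = 1/4 ∫_{-4}^{4} f(t) dt = 1/4 · (-40) = -10.
So the constant term a_0/2 = -5.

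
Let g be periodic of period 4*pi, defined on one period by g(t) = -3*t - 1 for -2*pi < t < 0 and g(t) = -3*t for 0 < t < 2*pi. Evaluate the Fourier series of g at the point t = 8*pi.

-1/2

t = 8*pi differs from t = 0 by 2 full period(s), and the series is 4*pi-periodic.
At t = 0 the one-sided limits are g(0^-) = -1 and g(0^+) = 0.
By Dirichlet's theorem the series converges to their average, [(-1) + (0)]/2 = -1/2.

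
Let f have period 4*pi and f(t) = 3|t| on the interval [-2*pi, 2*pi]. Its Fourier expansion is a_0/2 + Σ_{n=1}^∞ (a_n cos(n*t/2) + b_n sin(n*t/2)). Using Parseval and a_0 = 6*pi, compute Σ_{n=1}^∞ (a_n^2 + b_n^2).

Parseval: a_0^2/2 + Σ_{n≥1} (a_n^2+b_n^2) = (1/(2*pi)) ∫_{-2*pi}^{2*pi} f(t)^2 dt = 24*pi**2.
Subtract a_0^2/2 = 18*pi**2: Σ (a_n^2+b_n^2) = 6*pi**2.

6*pi**2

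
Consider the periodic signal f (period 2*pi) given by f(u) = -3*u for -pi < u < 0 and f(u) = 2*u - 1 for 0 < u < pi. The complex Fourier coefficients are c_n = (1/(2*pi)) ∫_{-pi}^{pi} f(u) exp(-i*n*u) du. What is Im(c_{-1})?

(-pi - 2)/(2*pi)

Since f is real-valued, Im(c_{-1}) = -(1/(2*pi)) ∫_{-pi}^{pi} f(u) sin(-u) du = b_{1}/2.
Split the integral at the breakpoints.
Integrating by parts (boundary term plus one more integral), an antiderivative of (-3*u) sin(-u) is -3*u*cos(u) + 3*sin(u); evaluating from -pi to 0: ∫_{-pi}^{0} (-3*u) sin(-u) du = (0) - (-3*pi) = 3*pi.
Integrating by parts (boundary term plus one more integral), an antiderivative of (2*u - 1) sin(-u) is 2*u*cos(u) - 2*sin(u) - cos(u); evaluating from 0 to pi: ∫_{0}^{pi} (2*u - 1) sin(-u) du = (1 - 2*pi) - (-1) = 2 - 2*pi.
So ∫_{-pi}^{pi} f(u) sin(-u) du = 2 + pi.
Hence Im(c_{-1}) = (-1/(2*pi))·(2 + pi) = (-pi - 2)/(2*pi).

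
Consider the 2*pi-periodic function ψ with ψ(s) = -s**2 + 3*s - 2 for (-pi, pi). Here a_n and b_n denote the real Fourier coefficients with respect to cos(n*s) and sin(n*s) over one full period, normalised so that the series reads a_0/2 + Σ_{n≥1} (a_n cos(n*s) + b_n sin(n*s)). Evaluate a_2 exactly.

a_2 = 1/pi ∫_{-pi}^{pi} ψ(s) cos(2*s) ds.
Integrating by parts twice (tabular method), an antiderivative of (-s**2 + 3*s - 2) cos(2*s) is -s**2*sin(2*s)/2 + 3*s*sin(2*s)/2 - s*cos(2*s)/2 - 3*sin(2*s)/4 + 3*cos(2*s)/4; evaluating from -pi to pi: ∫_{-pi}^{pi} (-s**2 + 3*s - 2) cos(2*s) ds = (3/4 - pi/2) - (3/4 + pi/2) = -pi.
Hence a_2 = (1/pi)·(-pi) = -1.

-1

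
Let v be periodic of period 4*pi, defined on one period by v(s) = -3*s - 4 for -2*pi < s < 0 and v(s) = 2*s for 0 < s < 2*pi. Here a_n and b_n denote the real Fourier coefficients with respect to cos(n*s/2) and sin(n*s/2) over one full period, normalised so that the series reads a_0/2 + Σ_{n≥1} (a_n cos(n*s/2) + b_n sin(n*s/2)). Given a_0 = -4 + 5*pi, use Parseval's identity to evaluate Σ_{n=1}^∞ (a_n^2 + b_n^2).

-4*pi + 8 + 29*pi**2/6

Parseval: a_0^2/2 + Σ_{n≥1} (a_n^2+b_n^2) = (1/(2*pi)) ∫_{-2*pi}^{2*pi} v(s)^2 ds = -24*pi + 16 + 52*pi**2/3.
Subtract a_0^2/2 = (4 - 5*pi)**2/2: Σ (a_n^2+b_n^2) = -4*pi + 8 + 29*pi**2/6.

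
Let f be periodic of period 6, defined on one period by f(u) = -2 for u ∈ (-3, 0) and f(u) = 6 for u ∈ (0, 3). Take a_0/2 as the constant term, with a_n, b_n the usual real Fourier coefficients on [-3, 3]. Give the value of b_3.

b_3 = 1/3 ∫_{-3}^{3} f(u) sin(pi*u) du.
Split the integral at the breakpoints.
Directly, an antiderivative of (-2) sin(pi*u) is 2*cos(pi*u)/pi; evaluating from -3 to 0: ∫_{-3}^{0} (-2) sin(pi*u) du = (2/pi) - (-2/pi) = 4/pi.
Directly, an antiderivative of (6) sin(pi*u) is -6*cos(pi*u)/pi; evaluating from 0 to 3: ∫_{0}^{3} (6) sin(pi*u) du = (6/pi) - (-6/pi) = 12/pi.
Summing the pieces and multiplying by (1/3) gives b_3 = 16/(3*pi).

16/(3*pi)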